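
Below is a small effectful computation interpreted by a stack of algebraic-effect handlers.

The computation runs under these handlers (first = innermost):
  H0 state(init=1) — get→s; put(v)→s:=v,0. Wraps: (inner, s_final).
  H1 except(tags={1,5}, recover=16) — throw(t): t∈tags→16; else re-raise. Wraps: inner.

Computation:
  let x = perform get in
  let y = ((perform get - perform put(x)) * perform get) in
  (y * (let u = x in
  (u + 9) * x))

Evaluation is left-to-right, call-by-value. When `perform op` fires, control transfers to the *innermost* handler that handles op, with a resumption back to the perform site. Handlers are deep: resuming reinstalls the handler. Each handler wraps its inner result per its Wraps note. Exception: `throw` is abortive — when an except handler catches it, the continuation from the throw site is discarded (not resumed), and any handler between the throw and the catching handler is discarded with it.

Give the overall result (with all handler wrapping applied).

Answer: (10, 1)

Evaluation trace:
get @ H0 ⇒ 1
get @ H0 ⇒ 1
put(1) @ H0 ⇒ s:=1
get @ H0 ⇒ 1
H0 returns (10, 1)
H1 returns (10, 1)
= (10, 1)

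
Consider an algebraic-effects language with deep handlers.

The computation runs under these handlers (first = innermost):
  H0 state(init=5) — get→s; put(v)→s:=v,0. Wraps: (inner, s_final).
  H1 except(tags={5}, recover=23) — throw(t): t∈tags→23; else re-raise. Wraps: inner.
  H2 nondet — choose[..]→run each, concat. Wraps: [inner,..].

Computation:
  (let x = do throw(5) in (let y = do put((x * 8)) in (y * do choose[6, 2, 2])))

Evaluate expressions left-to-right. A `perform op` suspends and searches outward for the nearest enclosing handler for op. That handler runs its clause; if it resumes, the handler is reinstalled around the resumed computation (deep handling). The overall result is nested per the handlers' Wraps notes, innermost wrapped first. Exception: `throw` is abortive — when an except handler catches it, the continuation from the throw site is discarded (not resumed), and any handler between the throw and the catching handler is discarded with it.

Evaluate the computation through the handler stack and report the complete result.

Step-by-step:
throw(5) @ H1 caught ⇒ 23
H2 returns [23]
= [23]

Answer: [23]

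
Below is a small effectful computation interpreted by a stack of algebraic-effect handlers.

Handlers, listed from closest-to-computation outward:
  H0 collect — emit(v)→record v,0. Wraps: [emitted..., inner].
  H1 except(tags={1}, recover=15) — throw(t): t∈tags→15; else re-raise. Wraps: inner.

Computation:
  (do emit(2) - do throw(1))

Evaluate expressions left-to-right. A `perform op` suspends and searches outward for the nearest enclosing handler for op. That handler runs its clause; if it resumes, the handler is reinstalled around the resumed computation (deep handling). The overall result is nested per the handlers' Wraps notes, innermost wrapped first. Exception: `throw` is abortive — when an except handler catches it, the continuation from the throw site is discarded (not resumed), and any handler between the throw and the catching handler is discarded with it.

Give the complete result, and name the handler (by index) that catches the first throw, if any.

Step-by-step:
emit(2) @ H0 ⇒ out+=2
throw(1) @ H1 caught ⇒ 15
= 15

Answer: 15 ; first throw caught by: H1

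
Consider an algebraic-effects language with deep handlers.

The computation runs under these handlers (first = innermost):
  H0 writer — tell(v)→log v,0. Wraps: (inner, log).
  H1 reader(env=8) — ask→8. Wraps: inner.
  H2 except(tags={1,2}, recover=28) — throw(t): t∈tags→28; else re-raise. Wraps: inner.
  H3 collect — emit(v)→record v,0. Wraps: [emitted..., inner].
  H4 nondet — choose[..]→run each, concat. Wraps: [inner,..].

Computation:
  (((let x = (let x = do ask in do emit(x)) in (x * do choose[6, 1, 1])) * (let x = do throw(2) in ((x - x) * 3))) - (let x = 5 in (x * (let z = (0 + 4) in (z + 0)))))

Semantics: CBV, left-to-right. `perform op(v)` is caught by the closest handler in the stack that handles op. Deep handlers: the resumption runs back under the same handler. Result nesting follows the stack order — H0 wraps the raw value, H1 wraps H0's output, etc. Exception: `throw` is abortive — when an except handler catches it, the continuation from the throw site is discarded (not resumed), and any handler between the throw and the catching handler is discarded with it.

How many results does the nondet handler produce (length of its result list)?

Answer: 3

Evaluation trace:
ask @ H1 ⇒ 8
emit(8) @ H3 ⇒ out+=8
choose[6, 1, 1] @ H4
  branch[0] choose=6:
    throw(2) @ H2 caught ⇒ 28
    H3 returns [8, 28]
    H4 returns [[8, 28]]
  branch[1] choose=1:
    throw(2) @ H2 caught ⇒ 28
    H3 returns [8, 28]
    H4 returns [[8, 28]]
  branch[2] choose=1:
    throw(2) @ H2 caught ⇒ 28
    H3 returns [8, 28]
    H4 returns [[8, 28]]
= [[8, 28], [8, 28], [8, 28]]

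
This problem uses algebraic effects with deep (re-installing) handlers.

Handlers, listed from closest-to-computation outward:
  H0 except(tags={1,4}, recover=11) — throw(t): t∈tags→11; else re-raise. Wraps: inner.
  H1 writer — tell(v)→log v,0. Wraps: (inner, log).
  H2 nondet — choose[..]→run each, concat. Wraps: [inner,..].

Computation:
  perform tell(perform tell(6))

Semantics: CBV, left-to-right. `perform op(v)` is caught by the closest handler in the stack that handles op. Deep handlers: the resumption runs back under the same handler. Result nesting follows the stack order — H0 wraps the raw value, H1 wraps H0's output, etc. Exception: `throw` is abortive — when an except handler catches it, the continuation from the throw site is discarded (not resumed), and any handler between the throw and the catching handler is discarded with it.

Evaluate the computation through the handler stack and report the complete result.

Step-by-step:
tell(6) @ H1 ⇒ log+=6
tell(0) @ H1 ⇒ log+=0
H0 returns 0
H1 returns (0, (6, 0))
H2 returns [(0, (6, 0))]
= [(0, (6, 0))]

Answer: [(0, (6, 0))]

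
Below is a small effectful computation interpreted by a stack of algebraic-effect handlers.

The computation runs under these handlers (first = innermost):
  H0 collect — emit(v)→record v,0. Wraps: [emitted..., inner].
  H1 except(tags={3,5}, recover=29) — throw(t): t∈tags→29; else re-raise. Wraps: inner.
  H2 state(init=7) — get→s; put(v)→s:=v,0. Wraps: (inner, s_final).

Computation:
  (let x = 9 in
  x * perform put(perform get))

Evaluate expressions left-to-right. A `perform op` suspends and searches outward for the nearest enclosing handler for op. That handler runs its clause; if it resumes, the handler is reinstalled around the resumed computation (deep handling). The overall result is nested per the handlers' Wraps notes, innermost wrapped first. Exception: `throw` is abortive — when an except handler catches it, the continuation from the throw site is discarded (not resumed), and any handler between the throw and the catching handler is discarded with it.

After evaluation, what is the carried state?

Evaluation trace:
get @ H2 ⇒ 7
put(7) @ H2 ⇒ s:=7
H0 returns [0]
H1 returns [0]
H2 returns ([0], 7)
= ([0], 7)

Answer: 7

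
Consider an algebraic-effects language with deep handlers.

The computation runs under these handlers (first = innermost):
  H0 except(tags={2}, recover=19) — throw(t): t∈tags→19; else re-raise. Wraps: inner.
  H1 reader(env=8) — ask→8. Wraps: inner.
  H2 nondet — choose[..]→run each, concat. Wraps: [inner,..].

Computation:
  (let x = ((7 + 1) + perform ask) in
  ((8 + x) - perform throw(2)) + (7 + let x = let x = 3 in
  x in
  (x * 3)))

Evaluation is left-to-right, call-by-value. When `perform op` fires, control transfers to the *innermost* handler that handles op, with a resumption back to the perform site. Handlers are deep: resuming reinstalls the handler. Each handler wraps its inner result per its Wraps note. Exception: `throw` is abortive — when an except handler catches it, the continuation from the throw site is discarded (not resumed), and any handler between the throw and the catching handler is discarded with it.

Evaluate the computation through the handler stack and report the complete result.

Working:
ask @ H1 ⇒ 8
throw(2) @ H0 caught ⇒ 19
H1 returns 19
H2 returns [19]
= [19]

Answer: [19]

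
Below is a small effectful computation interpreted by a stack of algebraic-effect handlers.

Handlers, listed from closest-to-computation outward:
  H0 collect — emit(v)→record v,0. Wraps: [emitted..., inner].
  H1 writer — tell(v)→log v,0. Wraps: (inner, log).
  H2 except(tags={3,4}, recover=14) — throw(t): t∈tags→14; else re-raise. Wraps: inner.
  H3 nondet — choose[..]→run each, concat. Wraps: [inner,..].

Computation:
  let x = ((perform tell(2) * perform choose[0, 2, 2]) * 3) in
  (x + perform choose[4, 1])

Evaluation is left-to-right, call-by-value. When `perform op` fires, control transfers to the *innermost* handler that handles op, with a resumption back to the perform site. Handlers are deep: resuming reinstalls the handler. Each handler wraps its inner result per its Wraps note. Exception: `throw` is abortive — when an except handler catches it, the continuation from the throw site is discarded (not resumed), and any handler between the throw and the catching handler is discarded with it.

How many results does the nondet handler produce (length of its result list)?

Step-by-step:
tell(2) @ H1 ⇒ log+=2
choose[0, 2, 2] @ H3
  branch[0] choose=0:
    choose[4, 1] @ H3
      branch[0] choose=4:
        H0 returns [4]
        H1 returns ([4], (2))
        H2 returns ([4], (2))
        H3 returns [([4], (2))]
      branch[1] choose=1:
        H0 returns [1]
        H1 returns ([1], (2))
        H2 returns ([1], (2))
        H3 returns [([1], (2))]
  branch[1] choose=2:
    choose[4, 1] @ H3
      branch[0] choose=4:
        H0 returns [4]
        H1 returns ([4], (2))
        H2 returns ([4], (2))
        H3 returns [([4], (2))]
      branch[1] choose=1:
        H0 returns [1]
        H1 returns ([1], (2))
        H2 returns ([1], (2))
        H3 returns [([1], (2))]
  branch[2] choose=2:
    choose[4, 1] @ H3
      branch[0] choose=4:
        H0 returns [4]
        H1 returns ([4], (2))
        H2 returns ([4], (2))
        H3 returns [([4], (2))]
      branch[1] choose=1:
        H0 returns [1]
        H1 returns ([1], (2))
        H2 returns ([1], (2))
        H3 returns [([1], (2))]
= [([4], (2)), ([1], (2)), ([4], (2)), ([1], (2)), ([4], (2)), ([1], (2))]

Answer: 6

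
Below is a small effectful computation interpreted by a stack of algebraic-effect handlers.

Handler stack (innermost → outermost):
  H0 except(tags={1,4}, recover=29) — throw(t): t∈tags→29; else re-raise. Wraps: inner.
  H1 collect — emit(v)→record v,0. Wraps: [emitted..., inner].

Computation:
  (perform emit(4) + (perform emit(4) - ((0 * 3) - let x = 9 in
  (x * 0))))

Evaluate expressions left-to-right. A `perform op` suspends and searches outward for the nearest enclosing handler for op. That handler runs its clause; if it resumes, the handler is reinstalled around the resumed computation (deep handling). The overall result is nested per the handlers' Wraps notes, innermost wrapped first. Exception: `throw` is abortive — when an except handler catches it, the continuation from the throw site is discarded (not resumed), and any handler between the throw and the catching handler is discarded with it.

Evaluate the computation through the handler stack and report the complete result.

Answer: [4, 4, 0]

Working:
emit(4) @ H1 ⇒ out+=4
emit(4) @ H1 ⇒ out+=4
H0 returns 0
H1 returns [4, 4, 0]
= [4, 4, 0]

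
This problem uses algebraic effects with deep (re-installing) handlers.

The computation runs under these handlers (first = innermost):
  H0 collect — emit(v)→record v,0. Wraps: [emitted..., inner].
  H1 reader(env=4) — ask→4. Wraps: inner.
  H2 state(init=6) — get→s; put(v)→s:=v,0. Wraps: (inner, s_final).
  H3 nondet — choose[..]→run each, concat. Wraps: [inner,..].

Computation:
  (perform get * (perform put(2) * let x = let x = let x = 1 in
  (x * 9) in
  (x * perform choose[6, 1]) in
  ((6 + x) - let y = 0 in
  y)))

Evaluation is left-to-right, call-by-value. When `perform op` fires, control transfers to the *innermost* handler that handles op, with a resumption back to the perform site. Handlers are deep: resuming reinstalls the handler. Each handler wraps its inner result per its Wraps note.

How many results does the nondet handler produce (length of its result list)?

Answer: 2

Evaluation trace:
get @ H2 ⇒ 6
put(2) @ H2 ⇒ s:=2
choose[6, 1] @ H3
  branch[0] choose=6:
    H0 returns [0]
    H1 returns [0]
    H2 returns ([0], 2)
    H3 returns [([0], 2)]
  branch[1] choose=1:
    H0 returns [0]
    H1 returns [0]
    H2 returns ([0], 2)
    H3 returns [([0], 2)]
= [([0], 2), ([0], 2)]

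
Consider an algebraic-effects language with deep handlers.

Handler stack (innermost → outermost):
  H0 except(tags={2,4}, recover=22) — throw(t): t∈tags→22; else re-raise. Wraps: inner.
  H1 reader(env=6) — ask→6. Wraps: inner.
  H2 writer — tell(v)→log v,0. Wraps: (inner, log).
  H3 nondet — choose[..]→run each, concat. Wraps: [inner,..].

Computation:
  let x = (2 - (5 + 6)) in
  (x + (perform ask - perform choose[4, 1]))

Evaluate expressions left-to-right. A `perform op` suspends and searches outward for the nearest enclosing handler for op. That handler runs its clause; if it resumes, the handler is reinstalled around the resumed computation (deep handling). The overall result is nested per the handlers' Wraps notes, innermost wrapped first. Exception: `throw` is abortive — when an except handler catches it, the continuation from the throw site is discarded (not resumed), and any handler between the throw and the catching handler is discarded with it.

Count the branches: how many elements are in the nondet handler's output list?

Step-by-step:
ask @ H1 ⇒ 6
choose[4, 1] @ H3
  branch[0] choose=4:
    H0 returns -7
    H1 returns -7
    H2 returns (-7, ())
    H3 returns [(-7, ())]
  branch[1] choose=1:
    H0 returns -4
    H1 returns -4
    H2 returns (-4, ())
    H3 returns [(-4, ())]
= [(-7, ()), (-4, ())]

Answer: 2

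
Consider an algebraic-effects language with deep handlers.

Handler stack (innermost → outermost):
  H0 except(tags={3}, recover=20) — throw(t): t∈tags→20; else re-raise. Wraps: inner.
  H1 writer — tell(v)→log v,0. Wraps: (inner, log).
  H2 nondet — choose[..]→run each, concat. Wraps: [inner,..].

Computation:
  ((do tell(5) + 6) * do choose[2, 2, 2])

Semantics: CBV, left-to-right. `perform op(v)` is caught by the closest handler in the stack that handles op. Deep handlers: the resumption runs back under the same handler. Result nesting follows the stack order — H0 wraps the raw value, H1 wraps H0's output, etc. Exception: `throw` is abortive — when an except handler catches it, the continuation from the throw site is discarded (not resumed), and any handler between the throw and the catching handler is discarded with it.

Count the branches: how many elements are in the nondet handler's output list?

Answer: 3

Evaluation trace:
tell(5) @ H1 ⇒ log+=5
choose[2, 2, 2] @ H2
  branch[0] choose=2:
    H0 returns 12
    H1 returns (12, (5))
    H2 returns [(12, (5))]
  branch[1] choose=2:
    H0 returns 12
    H1 returns (12, (5))
    H2 returns [(12, (5))]
  branch[2] choose=2:
    H0 returns 12
    H1 returns (12, (5))
    H2 returns [(12, (5))]
= [(12, (5)), (12, (5)), (12, (5))]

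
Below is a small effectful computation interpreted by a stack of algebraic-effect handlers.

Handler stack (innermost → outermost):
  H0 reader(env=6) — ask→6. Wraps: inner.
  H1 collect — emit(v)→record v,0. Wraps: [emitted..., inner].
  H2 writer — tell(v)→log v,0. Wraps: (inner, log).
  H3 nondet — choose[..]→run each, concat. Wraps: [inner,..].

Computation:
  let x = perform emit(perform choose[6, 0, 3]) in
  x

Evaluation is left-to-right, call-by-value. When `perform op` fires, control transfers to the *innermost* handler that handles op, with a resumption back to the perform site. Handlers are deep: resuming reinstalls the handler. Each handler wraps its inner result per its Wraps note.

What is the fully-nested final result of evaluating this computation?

Answer: [([6, 0], ()), ([0, 0], ()), ([3, 0], ())]

Step-by-step:
choose[6, 0, 3] @ H3
  branch[0] choose=6:
    emit(6) @ H1 ⇒ out+=6
    H0 returns 0
    H1 returns [6, 0]
    H2 returns ([6, 0], ())
    H3 returns [([6, 0], ())]
  branch[1] choose=0:
    emit(0) @ H1 ⇒ out+=0
    H0 returns 0
    H1 returns [0, 0]
    H2 returns ([0, 0], ())
    H3 returns [([0, 0], ())]
  branch[2] choose=3:
    emit(3) @ H1 ⇒ out+=3
    H0 returns 0
    H1 returns [3, 0]
    H2 returns ([3, 0], ())
    H3 returns [([3, 0], ())]
= [([6, 0], ()), ([0, 0], ()), ([3, 0], ())]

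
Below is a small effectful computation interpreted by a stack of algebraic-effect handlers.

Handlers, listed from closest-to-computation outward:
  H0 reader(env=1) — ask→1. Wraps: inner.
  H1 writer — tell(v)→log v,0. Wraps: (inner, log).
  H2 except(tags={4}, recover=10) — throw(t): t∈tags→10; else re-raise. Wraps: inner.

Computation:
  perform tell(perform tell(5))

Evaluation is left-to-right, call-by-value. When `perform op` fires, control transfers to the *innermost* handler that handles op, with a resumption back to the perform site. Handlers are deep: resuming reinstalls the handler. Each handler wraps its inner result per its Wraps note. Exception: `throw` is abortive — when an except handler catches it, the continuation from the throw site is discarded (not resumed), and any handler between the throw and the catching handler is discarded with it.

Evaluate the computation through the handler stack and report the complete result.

Evaluation trace:
tell(5) @ H1 ⇒ log+=5
tell(0) @ H1 ⇒ log+=0
H0 returns 0
H1 returns (0, (5, 0))
H2 returns (0, (5, 0))
= (0, (5, 0))

Answer: (0, (5, 0))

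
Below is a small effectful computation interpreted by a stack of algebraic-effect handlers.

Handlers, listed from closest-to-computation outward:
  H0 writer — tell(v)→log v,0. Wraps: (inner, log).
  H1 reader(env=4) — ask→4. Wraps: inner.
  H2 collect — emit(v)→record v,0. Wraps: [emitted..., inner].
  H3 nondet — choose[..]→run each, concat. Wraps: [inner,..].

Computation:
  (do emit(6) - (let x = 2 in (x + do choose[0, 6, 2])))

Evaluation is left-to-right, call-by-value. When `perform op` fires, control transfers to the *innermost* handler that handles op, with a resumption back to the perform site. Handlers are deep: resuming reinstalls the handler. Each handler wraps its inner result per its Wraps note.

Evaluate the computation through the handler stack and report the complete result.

Working:
emit(6) @ H2 ⇒ out+=6
choose[0, 6, 2] @ H3
  branch[0] choose=0:
    H0 returns (-2, ())
    H1 returns (-2, ())
    H2 returns [6, (-2, ())]
    H3 returns [[6, (-2, ())]]
  branch[1] choose=6:
    H0 returns (-8, ())
    H1 returns (-8, ())
    H2 returns [6, (-8, ())]
    H3 returns [[6, (-8, ())]]
  branch[2] choose=2:
    H0 returns (-4, ())
    H1 returns (-4, ())
    H2 returns [6, (-4, ())]
    H3 returns [[6, (-4, ())]]
= [[6, (-2, ())], [6, (-8, ())], [6, (-4, ())]]

Answer: [[6, (-2, ())], [6, (-8, ())], [6, (-4, ())]]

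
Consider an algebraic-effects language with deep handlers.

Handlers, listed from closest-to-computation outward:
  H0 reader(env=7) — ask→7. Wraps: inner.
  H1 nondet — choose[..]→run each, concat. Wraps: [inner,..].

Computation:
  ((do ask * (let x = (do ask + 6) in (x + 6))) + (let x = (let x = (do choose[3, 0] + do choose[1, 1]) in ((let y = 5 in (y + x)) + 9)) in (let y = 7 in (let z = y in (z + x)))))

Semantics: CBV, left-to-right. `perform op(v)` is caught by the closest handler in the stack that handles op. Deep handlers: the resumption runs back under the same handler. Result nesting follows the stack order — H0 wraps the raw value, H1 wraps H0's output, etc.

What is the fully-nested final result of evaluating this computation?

Answer: [158, 158, 155, 155]

Step-by-step:
ask @ H0 ⇒ 7
ask @ H0 ⇒ 7
choose[3, 0] @ H1
  branch[0] choose=3:
    choose[1, 1] @ H1
      branch[0] choose=1:
        H0 returns 158
        H1 returns [158]
      branch[1] choose=1:
        H0 returns 158
        H1 returns [158]
  branch[1] choose=0:
    choose[1, 1] @ H1
      branch[0] choose=1:
        H0 returns 155
        H1 returns [155]
      branch[1] choose=1:
        H0 returns 155
        H1 returns [155]
= [158, 158, 155, 155]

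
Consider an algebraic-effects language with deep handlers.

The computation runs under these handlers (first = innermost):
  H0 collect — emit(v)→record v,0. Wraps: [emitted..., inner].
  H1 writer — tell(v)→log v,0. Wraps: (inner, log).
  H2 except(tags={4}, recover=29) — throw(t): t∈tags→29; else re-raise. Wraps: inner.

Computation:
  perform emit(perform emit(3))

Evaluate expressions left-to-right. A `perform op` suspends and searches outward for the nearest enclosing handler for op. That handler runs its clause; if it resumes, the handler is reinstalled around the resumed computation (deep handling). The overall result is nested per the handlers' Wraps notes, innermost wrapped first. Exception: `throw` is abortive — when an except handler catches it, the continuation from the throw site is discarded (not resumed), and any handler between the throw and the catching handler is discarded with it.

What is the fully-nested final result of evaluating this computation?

Answer: ([3, 0, 0], ())

Step-by-step:
emit(3) @ H0 ⇒ out+=3
emit(0) @ H0 ⇒ out+=0
H0 returns [3, 0, 0]
H1 returns ([3, 0, 0], ())
H2 returns ([3, 0, 0], ())
= ([3, 0, 0], ())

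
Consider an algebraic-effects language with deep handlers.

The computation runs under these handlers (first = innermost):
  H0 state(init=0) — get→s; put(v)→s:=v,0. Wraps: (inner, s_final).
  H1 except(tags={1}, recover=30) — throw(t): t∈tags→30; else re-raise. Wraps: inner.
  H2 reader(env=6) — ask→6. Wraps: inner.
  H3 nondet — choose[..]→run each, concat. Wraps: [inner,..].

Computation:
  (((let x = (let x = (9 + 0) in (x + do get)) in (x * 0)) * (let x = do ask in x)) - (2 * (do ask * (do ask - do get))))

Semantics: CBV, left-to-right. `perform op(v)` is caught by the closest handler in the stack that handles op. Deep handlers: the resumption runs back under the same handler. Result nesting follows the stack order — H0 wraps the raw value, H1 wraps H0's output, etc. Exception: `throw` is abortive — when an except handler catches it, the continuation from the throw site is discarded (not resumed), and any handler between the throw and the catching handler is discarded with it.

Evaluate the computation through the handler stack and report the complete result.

Working:
get @ H0 ⇒ 0
ask @ H2 ⇒ 6
ask @ H2 ⇒ 6
ask @ H2 ⇒ 6
get @ H0 ⇒ 0
H0 returns (-72, 0)
H1 returns (-72, 0)
H2 returns (-72, 0)
H3 returns [(-72, 0)]
= [(-72, 0)]

Answer: [(-72, 0)]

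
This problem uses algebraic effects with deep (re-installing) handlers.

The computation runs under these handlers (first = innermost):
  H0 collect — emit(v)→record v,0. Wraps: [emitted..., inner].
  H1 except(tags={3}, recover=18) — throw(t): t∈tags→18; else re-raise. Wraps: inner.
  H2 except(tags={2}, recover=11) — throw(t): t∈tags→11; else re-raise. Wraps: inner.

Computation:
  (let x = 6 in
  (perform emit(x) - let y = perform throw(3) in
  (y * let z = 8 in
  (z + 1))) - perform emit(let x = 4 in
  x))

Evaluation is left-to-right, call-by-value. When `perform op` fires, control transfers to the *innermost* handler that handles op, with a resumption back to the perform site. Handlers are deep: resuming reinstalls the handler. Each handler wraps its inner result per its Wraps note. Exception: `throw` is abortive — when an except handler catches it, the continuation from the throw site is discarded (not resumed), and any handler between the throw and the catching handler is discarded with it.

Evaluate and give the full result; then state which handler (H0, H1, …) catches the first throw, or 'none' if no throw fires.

Working:
emit(6) @ H0 ⇒ out+=6
throw(3) @ H1 caught ⇒ 18
H2 returns 18
= 18

Answer: 18 ; first throw caught by: H1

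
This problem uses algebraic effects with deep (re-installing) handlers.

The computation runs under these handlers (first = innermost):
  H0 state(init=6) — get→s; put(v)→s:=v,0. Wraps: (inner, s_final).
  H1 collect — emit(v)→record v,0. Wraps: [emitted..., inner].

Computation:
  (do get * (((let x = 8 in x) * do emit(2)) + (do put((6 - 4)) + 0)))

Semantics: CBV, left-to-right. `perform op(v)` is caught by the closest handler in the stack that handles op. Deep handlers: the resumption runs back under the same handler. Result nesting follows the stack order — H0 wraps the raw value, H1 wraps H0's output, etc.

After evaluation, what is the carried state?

Answer: 2

Step-by-step:
get @ H0 ⇒ 6
emit(2) @ H1 ⇒ out+=2
put(2) @ H0 ⇒ s:=2
H0 returns (0, 2)
H1 returns [2, (0, 2)]
= [2, (0, 2)]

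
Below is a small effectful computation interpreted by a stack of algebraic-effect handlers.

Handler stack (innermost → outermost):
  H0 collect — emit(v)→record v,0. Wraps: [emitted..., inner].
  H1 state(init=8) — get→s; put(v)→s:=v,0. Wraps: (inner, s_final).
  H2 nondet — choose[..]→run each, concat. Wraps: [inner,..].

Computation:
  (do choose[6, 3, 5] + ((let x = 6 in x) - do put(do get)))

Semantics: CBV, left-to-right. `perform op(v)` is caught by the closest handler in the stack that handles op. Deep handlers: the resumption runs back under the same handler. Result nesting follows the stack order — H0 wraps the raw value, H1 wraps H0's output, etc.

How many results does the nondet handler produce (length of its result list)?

Answer: 3

Evaluation trace:
choose[6, 3, 5] @ H2
  branch[0] choose=6:
    get @ H1 ⇒ 8
    put(8) @ H1 ⇒ s:=8
    H0 returns [12]
    H1 returns ([12], 8)
    H2 returns [([12], 8)]
  branch[1] choose=3:
    get @ H1 ⇒ 8
    put(8) @ H1 ⇒ s:=8
    H0 returns [9]
    H1 returns ([9], 8)
    H2 returns [([9], 8)]
  branch[2] choose=5:
    get @ H1 ⇒ 8
    put(8) @ H1 ⇒ s:=8
    H0 returns [11]
    H1 returns ([11], 8)
    H2 returns [([11], 8)]
= [([12], 8), ([9], 8), ([11], 8)]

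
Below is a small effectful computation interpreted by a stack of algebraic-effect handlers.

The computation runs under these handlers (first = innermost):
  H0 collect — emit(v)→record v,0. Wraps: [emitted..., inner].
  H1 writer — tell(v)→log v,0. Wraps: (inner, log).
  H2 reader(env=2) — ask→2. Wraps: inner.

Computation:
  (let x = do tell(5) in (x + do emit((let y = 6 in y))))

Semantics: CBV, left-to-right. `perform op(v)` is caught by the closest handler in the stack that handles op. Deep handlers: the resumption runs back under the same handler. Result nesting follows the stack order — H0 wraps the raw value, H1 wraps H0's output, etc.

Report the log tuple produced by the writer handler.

Working:
tell(5) @ H1 ⇒ log+=5
emit(6) @ H0 ⇒ out+=6
H0 returns [6, 0]
H1 returns ([6, 0], (5))
H2 returns ([6, 0], (5))
= ([6, 0], (5))

Answer: (5)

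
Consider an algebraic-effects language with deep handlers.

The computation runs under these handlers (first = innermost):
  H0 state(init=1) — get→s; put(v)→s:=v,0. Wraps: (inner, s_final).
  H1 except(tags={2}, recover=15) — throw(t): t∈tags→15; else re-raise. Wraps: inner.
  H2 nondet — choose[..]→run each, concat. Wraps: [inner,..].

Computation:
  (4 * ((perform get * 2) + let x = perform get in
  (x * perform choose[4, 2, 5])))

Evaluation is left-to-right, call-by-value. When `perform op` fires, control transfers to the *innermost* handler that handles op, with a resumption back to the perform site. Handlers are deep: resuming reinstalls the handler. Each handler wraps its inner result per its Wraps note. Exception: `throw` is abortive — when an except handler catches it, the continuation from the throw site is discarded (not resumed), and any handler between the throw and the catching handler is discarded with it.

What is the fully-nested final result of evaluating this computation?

Working:
get @ H0 ⇒ 1
get @ H0 ⇒ 1
choose[4, 2, 5] @ H2
  branch[0] choose=4:
    H0 returns (24, 1)
    H1 returns (24, 1)
    H2 returns [(24, 1)]
  branch[1] choose=2:
    H0 returns (16, 1)
    H1 returns (16, 1)
    H2 returns [(16, 1)]
  branch[2] choose=5:
    H0 returns (28, 1)
    H1 returns (28, 1)
    H2 returns [(28, 1)]
= [(24, 1), (16, 1), (28, 1)]

Answer: [(24, 1), (16, 1), (28, 1)]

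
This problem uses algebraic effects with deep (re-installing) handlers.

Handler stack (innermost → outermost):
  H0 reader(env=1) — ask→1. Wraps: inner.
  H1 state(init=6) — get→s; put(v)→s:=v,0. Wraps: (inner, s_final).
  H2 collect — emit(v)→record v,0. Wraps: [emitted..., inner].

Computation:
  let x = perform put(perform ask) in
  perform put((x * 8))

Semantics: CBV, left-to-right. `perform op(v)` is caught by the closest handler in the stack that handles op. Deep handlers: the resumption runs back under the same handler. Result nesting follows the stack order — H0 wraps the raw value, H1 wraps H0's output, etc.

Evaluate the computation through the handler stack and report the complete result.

Evaluation trace:
ask @ H0 ⇒ 1
put(1) @ H1 ⇒ s:=1
put(0) @ H1 ⇒ s:=0
H0 returns 0
H1 returns (0, 0)
H2 returns [(0, 0)]
= [(0, 0)]

Answer: [(0, 0)]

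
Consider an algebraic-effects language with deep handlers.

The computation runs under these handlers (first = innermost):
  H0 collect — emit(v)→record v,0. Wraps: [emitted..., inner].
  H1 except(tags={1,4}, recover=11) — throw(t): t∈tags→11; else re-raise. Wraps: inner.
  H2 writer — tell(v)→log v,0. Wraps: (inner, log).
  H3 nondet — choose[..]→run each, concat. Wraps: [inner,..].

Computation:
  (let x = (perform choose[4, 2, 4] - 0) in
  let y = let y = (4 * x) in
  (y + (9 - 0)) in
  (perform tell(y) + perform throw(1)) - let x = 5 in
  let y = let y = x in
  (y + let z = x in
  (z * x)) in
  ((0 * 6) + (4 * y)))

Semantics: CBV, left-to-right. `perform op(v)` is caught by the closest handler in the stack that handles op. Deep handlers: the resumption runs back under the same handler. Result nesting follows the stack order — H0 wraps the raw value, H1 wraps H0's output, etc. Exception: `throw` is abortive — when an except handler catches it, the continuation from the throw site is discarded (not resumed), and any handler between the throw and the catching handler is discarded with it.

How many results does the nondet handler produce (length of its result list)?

Step-by-step:
choose[4, 2, 4] @ H3
  branch[0] choose=4:
    tell(25) @ H2 ⇒ log+=25
    throw(1) @ H1 caught ⇒ 11
    H2 returns (11, (25))
    H3 returns [(11, (25))]
  branch[1] choose=2:
    tell(17) @ H2 ⇒ log+=17
    throw(1) @ H1 caught ⇒ 11
    H2 returns (11, (17))
    H3 returns [(11, (17))]
  branch[2] choose=4:
    tell(25) @ H2 ⇒ log+=25
    throw(1) @ H1 caught ⇒ 11
    H2 returns (11, (25))
    H3 returns [(11, (25))]
= [(11, (25)), (11, (17)), (11, (25))]

Answer: 3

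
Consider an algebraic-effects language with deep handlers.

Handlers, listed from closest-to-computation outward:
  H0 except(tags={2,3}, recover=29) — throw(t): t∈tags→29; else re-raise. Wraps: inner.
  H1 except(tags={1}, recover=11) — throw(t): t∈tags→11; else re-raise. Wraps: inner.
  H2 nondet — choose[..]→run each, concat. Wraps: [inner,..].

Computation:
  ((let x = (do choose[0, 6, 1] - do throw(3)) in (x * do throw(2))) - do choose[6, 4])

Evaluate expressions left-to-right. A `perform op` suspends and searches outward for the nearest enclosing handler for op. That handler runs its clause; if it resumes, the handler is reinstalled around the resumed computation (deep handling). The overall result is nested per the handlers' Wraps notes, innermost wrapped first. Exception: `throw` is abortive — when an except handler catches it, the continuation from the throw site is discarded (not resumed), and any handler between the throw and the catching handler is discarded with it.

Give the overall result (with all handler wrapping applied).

Working:
choose[0, 6, 1] @ H2
  branch[0] choose=0:
    throw(3) @ H0 caught ⇒ 29
    H1 returns 29
    H2 returns [29]
  branch[1] choose=6:
    throw(3) @ H0 caught ⇒ 29
    H1 returns 29
    H2 returns [29]
  branch[2] choose=1:
    throw(3) @ H0 caught ⇒ 29
    H1 returns 29
    H2 returns [29]
= [29, 29, 29]

Answer: [29, 29, 29]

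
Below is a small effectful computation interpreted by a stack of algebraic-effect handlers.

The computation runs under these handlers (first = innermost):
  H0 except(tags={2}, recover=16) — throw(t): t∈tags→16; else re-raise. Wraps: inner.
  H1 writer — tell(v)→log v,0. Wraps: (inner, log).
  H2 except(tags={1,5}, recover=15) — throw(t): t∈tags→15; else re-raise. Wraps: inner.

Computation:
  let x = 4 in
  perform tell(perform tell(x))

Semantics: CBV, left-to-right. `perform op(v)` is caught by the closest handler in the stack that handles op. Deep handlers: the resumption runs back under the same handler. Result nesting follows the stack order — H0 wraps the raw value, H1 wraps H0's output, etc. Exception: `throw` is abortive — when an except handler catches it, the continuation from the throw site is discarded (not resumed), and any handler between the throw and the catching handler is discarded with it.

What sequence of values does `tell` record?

Evaluation trace:
tell(4) @ H1 ⇒ log+=4
tell(0) @ H1 ⇒ log+=0
H0 returns 0
H1 returns (0, (4, 0))
H2 returns (0, (4, 0))
= (0, (4, 0))

Answer: (4, 0)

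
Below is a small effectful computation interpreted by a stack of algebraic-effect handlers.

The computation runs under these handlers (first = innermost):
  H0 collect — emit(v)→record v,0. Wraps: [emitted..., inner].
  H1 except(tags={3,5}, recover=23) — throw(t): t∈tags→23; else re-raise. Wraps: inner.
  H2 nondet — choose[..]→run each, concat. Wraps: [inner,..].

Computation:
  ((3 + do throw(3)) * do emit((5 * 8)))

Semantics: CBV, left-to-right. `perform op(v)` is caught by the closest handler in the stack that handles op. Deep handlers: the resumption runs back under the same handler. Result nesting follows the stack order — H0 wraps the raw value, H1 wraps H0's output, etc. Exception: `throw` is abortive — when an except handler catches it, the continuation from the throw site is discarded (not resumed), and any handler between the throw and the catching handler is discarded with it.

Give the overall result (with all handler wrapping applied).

Answer: [23]

Evaluation trace:
throw(3) @ H1 caught ⇒ 23
H2 returns [23]
= [23]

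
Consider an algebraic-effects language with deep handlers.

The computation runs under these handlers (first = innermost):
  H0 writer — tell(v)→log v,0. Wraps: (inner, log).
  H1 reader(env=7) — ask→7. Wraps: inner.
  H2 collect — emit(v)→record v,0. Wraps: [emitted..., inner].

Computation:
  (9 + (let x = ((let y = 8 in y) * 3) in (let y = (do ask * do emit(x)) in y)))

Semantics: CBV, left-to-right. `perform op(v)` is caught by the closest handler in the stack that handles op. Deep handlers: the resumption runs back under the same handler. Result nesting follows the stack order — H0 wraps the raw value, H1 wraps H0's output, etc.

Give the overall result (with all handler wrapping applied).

Answer: [24, (9, ())]

Step-by-step:
ask @ H1 ⇒ 7
emit(24) @ H2 ⇒ out+=24
H0 returns (9, ())
H1 returns (9, ())
H2 returns [24, (9, ())]
= [24, (9, ())]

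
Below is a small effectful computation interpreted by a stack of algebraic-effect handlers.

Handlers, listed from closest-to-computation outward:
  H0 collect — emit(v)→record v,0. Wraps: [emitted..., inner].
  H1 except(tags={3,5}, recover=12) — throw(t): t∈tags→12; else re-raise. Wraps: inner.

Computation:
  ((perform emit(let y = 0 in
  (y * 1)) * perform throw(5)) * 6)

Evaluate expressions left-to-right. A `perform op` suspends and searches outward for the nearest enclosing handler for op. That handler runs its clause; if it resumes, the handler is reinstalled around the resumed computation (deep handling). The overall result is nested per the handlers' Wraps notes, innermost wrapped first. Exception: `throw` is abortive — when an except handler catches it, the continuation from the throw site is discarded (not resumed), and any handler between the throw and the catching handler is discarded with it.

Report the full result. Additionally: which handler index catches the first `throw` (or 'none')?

Answer: 12 ; first throw caught by: H1

Working:
emit(0) @ H0 ⇒ out+=0
throw(5) @ H1 caught ⇒ 12
= 12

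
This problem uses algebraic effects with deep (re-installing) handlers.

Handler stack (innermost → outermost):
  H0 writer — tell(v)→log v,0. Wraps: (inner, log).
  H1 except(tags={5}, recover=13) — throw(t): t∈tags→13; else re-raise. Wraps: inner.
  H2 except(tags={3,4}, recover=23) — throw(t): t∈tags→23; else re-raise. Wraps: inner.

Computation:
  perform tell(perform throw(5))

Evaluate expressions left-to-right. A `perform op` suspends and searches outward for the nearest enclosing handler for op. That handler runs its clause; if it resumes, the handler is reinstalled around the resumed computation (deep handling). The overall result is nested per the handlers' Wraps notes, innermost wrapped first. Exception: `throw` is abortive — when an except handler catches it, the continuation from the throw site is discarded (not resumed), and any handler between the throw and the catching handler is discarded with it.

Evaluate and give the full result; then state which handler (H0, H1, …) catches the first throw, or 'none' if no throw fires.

Step-by-step:
throw(5) @ H1 caught ⇒ 13
H2 returns 13
= 13

Answer: 13 ; first throw caught by: H1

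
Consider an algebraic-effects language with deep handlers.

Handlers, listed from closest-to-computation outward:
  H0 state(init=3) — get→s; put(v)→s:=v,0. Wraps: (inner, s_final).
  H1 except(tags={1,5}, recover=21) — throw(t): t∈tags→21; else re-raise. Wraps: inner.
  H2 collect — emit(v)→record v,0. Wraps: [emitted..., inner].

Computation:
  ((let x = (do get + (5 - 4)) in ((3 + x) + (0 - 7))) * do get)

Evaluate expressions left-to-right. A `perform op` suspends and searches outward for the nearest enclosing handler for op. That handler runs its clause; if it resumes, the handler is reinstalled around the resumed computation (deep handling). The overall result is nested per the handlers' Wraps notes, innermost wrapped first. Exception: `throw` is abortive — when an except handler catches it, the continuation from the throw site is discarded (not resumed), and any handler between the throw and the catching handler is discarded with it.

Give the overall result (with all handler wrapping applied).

Answer: [(0, 3)]

Step-by-step:
get @ H0 ⇒ 3
get @ H0 ⇒ 3
H0 returns (0, 3)
H1 returns (0, 3)
H2 returns [(0, 3)]
= [(0, 3)]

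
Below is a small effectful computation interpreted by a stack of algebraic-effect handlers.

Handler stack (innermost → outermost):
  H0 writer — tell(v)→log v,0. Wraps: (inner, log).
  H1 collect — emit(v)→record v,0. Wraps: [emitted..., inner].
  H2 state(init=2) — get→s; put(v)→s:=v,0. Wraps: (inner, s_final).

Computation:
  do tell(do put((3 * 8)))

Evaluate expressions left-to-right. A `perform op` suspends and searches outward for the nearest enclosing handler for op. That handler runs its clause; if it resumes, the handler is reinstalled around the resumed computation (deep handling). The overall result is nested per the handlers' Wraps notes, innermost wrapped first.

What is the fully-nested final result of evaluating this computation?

Evaluation trace:
put(24) @ H2 ⇒ s:=24
tell(0) @ H0 ⇒ log+=0
H0 returns (0, (0))
H1 returns [(0, (0))]
H2 returns ([(0, (0))], 24)
= ([(0, (0))], 24)

Answer: ([(0, (0))], 24)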